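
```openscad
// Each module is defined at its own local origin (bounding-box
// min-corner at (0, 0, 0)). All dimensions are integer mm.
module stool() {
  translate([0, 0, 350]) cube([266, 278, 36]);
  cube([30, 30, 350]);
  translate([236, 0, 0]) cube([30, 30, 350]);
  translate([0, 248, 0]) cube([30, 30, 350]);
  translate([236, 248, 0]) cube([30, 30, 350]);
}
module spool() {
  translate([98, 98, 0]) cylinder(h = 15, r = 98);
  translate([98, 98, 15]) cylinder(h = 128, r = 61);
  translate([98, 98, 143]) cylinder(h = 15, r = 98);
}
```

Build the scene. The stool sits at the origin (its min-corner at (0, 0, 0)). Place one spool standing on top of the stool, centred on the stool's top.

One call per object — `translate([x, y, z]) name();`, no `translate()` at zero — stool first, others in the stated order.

stool();
translate([35, 41, 386]) spool();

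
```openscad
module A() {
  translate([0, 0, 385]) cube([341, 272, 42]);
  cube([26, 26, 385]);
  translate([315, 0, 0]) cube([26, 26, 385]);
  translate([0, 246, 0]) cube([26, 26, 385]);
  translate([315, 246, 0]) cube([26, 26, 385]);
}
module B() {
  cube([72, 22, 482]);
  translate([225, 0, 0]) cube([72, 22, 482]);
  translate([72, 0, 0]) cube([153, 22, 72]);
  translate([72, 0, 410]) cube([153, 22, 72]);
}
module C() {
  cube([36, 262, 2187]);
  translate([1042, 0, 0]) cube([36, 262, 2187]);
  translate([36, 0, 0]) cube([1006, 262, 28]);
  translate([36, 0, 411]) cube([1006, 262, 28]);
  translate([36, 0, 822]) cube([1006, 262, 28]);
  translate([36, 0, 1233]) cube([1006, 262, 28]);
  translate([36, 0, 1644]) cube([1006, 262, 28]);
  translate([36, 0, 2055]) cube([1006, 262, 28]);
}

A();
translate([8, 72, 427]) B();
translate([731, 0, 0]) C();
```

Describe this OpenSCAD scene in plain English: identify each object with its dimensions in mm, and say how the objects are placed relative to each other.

A is a four-legged stool. The seat is 341×272 mm, 42 mm thick, top at z = 427 mm. It stands on four square legs, each 26×26 mm in cross-section, from z = 0 to the seat underside, each flush with a corner of the seat.

B is a rectangular picture frame lying in the x–z plane (depth along y). The opening is 153 mm wide (x) by 338 mm tall (z), surrounded by a border 72 mm wide on all four sides. The frame is 22 mm deep and is made of two full-height vertical stiles with two horizontal rails fitted between them.

C is a bookshelf 1078 mm wide overall, 262 mm deep and 2187 mm tall. The two sides are 36 mm thick vertical panels. 6 horizontal shelves of 28 mm thickness span between the inner faces of the sides; the lowest shelf sits on the floor and shelves are stacked with a clear vertical gap of 383 mm between each pair.

The picture frame is on top of the stool. The bookshelf is on the floor beside the stool on its +x side.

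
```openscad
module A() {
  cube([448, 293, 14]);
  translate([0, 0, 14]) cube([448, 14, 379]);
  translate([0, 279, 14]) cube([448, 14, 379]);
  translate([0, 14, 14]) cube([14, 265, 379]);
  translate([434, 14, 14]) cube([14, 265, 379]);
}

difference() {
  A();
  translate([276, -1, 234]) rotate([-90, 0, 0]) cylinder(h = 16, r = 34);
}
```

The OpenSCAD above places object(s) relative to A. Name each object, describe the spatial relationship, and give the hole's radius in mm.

The subtracted cylinder has r = 34 mm.

A is an open box. The open box has a circular hole through its front wall. The hole's radius is 34 mm.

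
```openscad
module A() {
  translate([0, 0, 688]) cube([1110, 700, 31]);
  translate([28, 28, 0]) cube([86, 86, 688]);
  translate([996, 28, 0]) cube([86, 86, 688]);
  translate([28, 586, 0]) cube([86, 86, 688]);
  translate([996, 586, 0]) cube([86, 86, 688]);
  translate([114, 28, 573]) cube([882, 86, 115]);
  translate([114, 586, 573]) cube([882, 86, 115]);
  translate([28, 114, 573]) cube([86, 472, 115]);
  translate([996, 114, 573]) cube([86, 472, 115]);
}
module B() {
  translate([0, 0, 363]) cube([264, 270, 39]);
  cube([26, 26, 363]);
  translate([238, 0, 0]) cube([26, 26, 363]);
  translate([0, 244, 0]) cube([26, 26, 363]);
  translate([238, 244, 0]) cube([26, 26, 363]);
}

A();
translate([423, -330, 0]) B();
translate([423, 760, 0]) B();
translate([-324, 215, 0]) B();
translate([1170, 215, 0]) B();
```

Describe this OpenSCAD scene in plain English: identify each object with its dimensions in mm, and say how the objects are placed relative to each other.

A is a rectangular dining table. The top is 1110×700×31 mm with its upper surface at z = 719 mm. It stands on four 86×86 mm square legs, each inset 28 mm from the nearest pair of top edges, running from the floor to the underside of the top. Four apron rails, 86 mm thick and 115 mm tall, run between adjacent legs with their top edges flush with the underside of the top and their outer faces flush with the legs' outer faces.

B is a simple wooden stool: a rectangular seat 264 mm (x) by 270 mm (y), 39 mm thick, top face at z = 402 mm, on four square legs, each 26×26 mm in cross-section. The legs rest on z = 0, each flush with a corner of the seat.

Four stools sit around the table at the −y, +y, −x, +x sides.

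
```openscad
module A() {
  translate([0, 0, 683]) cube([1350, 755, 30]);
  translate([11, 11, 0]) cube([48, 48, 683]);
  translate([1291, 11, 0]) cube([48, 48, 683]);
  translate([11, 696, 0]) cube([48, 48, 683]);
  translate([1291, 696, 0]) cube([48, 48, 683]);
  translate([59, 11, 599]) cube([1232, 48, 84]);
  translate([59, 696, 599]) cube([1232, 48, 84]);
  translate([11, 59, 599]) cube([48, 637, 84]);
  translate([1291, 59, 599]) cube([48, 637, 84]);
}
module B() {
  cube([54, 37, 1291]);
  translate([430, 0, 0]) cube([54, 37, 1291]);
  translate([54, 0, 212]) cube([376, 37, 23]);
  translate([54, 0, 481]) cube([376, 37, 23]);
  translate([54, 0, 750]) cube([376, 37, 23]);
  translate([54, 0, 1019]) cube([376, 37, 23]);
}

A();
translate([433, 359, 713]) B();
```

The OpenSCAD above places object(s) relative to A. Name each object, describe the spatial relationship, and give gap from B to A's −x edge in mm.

A is a table. B is a ladder. The ladder is on top of the table, centred. The gap from the ladder to the table's −x edge is 433 mm.

The ladder's min-x is at 433; the table's min-x is 0; gap = 433 mm.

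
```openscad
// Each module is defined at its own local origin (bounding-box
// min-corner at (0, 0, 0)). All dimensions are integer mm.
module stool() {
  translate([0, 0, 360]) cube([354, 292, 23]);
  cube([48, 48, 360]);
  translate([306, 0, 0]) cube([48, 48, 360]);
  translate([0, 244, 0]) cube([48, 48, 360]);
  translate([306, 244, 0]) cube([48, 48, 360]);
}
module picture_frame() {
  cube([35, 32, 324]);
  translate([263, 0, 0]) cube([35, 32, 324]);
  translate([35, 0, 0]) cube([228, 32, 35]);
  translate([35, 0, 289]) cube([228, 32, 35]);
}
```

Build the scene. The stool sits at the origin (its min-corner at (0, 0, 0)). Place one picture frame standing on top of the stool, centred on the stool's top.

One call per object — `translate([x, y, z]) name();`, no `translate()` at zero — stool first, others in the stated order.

stool();
translate([28, 130, 383]) picture_frame();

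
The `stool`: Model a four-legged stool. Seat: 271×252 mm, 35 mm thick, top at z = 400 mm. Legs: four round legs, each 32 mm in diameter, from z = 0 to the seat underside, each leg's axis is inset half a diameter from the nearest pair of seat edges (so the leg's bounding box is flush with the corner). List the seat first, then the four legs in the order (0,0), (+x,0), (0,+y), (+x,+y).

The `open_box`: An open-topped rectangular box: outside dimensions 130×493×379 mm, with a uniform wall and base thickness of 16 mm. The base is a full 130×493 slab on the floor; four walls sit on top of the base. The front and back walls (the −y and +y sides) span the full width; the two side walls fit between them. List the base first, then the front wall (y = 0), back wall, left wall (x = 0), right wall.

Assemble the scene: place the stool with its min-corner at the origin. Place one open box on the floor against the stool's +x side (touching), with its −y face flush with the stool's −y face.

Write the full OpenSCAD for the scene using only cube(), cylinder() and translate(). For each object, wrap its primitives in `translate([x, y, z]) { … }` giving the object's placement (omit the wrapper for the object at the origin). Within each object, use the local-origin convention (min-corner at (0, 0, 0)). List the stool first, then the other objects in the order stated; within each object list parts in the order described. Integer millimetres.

translate([0, 0, 365]) cube([271, 252, 35]);
translate([16, 16, 0]) cylinder(h = 365, r = 16);
translate([255, 16, 0]) cylinder(h = 365, r = 16);
translate([16, 236, 0]) cylinder(h = 365, r = 16);
translate([255, 236, 0]) cylinder(h = 365, r = 16);
translate([271, 0, 0]) {
  cube([130, 493, 16]);
  translate([0, 0, 16]) cube([130, 16, 363]);
  translate([0, 477, 16]) cube([130, 16, 363]);
  translate([0, 16, 16]) cube([16, 461, 363]);
  translate([114, 16, 16]) cube([16, 461, 363]);
}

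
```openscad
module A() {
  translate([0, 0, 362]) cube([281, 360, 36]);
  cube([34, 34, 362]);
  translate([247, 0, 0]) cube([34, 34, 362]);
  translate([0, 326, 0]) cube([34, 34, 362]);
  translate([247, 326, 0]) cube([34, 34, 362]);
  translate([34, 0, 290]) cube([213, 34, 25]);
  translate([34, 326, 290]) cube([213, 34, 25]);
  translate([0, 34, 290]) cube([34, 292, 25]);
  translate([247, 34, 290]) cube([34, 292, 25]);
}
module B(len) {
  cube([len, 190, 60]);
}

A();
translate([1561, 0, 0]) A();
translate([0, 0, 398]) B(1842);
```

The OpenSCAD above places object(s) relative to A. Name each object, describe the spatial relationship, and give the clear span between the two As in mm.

A is a stool. B is a beam. A beam spans the tops of two stools. The clear span between the two stools is 1280 mm.

Second stool starts at x = 1561; first ends at x = 281; clear span = 1561 − 281 = 1280 mm.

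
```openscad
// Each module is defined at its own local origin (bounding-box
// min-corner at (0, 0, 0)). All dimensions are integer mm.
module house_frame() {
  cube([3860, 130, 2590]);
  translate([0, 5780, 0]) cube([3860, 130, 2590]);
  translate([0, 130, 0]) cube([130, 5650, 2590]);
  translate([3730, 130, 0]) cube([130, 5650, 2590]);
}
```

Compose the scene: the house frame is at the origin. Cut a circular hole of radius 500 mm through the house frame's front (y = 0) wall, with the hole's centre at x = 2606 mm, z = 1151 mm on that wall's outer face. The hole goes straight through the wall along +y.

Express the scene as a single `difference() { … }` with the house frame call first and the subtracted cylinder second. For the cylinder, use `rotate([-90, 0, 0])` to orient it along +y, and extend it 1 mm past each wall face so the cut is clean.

difference() {
  house_frame();
  translate([2606, -1, 1151]) rotate([-90, 0, 0]) cylinder(h = 132, r = 500);
}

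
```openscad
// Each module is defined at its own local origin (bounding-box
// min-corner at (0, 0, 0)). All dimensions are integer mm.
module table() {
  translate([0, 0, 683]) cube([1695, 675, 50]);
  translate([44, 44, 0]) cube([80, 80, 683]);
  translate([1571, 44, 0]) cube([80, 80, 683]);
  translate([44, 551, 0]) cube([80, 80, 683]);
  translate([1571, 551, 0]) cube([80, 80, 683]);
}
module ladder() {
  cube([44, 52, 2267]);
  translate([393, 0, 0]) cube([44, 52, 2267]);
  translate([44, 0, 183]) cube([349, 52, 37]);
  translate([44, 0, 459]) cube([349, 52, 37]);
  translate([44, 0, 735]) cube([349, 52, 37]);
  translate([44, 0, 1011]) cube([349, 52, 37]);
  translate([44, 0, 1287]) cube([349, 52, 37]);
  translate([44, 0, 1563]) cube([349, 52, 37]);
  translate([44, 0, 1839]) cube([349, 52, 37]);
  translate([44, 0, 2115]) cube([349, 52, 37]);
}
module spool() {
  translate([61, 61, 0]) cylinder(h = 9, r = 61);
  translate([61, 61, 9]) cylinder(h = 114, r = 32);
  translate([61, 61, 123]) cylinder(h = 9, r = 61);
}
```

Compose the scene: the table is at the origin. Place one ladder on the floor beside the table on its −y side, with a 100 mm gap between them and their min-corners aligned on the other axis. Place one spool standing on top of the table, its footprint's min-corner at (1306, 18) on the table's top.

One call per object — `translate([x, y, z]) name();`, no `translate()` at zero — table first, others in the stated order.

table();
translate([0, -152, 0]) ladder();
translate([1306, 18, 733]) spool();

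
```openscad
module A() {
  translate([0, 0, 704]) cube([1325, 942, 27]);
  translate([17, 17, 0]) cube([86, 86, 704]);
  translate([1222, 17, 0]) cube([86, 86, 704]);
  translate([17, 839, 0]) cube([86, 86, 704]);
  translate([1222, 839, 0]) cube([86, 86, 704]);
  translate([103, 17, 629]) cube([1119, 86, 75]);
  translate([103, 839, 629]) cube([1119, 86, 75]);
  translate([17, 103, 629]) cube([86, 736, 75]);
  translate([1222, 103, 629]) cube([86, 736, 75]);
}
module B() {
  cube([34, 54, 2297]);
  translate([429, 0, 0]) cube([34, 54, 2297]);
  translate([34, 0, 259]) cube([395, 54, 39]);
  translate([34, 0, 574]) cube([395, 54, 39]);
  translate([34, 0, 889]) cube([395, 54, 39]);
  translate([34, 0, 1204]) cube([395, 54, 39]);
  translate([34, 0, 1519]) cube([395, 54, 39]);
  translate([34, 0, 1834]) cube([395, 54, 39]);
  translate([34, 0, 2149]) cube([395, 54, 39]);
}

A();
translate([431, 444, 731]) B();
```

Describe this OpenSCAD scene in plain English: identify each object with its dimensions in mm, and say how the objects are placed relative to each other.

A is a table: top 1325 mm (x) × 942 mm (y), 27 mm thick, upper face at z = 731 mm, on four 86×86 mm square legs, each inset 17 mm from the nearest pair of top edges, running from z = 0 to the bottom of the top. Four apron rails, 86 mm thick and 75 mm tall, run between adjacent legs with their top edges flush with the underside of the top and their outer faces flush with the legs' outer faces.

B is a wooden ladder with two side rails of 34×54 mm section and 2297 mm height, set 463 mm apart overall. Between them run 7 rectangular rungs (54 mm deep, 39 mm thick), front faces flush with the rails' −y face. The bottom of the first rung is 259 mm above the floor and each subsequent rung is 315 mm higher than the one below.

The ladder is on top of the table, centred.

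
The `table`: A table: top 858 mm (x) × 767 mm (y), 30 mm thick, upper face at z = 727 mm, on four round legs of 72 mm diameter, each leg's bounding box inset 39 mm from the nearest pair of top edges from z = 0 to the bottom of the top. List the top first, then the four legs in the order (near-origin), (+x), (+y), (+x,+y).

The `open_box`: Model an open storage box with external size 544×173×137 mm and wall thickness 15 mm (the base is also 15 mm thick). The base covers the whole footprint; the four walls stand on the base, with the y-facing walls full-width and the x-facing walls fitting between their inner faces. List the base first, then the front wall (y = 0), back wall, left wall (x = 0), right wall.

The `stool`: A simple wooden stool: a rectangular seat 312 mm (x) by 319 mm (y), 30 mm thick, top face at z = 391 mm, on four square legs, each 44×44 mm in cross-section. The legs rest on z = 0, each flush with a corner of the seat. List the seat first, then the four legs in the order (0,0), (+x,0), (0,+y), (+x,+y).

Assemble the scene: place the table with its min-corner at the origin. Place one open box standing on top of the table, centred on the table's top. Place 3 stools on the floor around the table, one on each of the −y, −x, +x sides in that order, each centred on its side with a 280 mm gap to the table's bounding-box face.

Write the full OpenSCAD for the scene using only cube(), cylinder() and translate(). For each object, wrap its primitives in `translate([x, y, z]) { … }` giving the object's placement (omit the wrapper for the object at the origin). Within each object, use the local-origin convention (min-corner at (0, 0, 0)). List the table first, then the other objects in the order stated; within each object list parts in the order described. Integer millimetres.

translate([0, 0, 697]) cube([858, 767, 30]);
translate([75, 75, 0]) cylinder(h = 697, r = 36);
translate([783, 75, 0]) cylinder(h = 697, r = 36);
translate([75, 692, 0]) cylinder(h = 697, r = 36);
translate([783, 692, 0]) cylinder(h = 697, r = 36);
translate([157, 297, 727]) {
  cube([544, 173, 15]);
  translate([0, 0, 15]) cube([544, 15, 122]);
  translate([0, 158, 15]) cube([544, 15, 122]);
  translate([0, 15, 15]) cube([15, 143, 122]);
  translate([529, 15, 15]) cube([15, 143, 122]);
}
translate([273, -599, 0]) {
  translate([0, 0, 361]) cube([312, 319, 30]);
  cube([44, 44, 361]);
  translate([268, 0, 0]) cube([44, 44, 361]);
  translate([0, 275, 0]) cube([44, 44, 361]);
  translate([268, 275, 0]) cube([44, 44, 361]);
}
translate([-592, 224, 0]) {
  translate([0, 0, 361]) cube([312, 319, 30]);
  cube([44, 44, 361]);
  translate([268, 0, 0]) cube([44, 44, 361]);
  translate([0, 275, 0]) cube([44, 44, 361]);
  translate([268, 275, 0]) cube([44, 44, 361]);
}
translate([1138, 224, 0]) {
  translate([0, 0, 361]) cube([312, 319, 30]);
  cube([44, 44, 361]);
  translate([268, 0, 0]) cube([44, 44, 361]);
  translate([0, 275, 0]) cube([44, 44, 361]);
  translate([268, 275, 0]) cube([44, 44, 361]);
}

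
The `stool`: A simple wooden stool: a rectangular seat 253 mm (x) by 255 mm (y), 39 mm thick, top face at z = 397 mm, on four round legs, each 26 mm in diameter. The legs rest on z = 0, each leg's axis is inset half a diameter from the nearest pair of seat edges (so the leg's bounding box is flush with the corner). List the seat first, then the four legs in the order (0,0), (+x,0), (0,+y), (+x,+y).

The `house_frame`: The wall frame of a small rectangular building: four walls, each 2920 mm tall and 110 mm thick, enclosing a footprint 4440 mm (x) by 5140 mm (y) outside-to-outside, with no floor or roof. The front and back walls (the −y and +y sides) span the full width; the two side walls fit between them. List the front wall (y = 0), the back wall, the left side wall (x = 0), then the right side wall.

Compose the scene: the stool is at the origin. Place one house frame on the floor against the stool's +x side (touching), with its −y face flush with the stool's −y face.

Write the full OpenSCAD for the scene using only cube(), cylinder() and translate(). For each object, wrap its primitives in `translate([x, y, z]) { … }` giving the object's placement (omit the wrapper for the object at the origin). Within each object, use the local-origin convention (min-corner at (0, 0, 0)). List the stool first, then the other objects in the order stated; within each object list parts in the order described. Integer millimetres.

translate([0, 0, 358]) cube([253, 255, 39]);
translate([13, 13, 0]) cylinder(h = 358, r = 13);
translate([240, 13, 0]) cylinder(h = 358, r = 13);
translate([13, 242, 0]) cylinder(h = 358, r = 13);
translate([240, 242, 0]) cylinder(h = 358, r = 13);
translate([253, 0, 0]) {
  cube([4440, 110, 2920]);
  translate([0, 5030, 0]) cube([4440, 110, 2920]);
  translate([0, 110, 0]) cube([110, 4920, 2920]);
  translate([4330, 110, 0]) cube([110, 4920, 2920]);
}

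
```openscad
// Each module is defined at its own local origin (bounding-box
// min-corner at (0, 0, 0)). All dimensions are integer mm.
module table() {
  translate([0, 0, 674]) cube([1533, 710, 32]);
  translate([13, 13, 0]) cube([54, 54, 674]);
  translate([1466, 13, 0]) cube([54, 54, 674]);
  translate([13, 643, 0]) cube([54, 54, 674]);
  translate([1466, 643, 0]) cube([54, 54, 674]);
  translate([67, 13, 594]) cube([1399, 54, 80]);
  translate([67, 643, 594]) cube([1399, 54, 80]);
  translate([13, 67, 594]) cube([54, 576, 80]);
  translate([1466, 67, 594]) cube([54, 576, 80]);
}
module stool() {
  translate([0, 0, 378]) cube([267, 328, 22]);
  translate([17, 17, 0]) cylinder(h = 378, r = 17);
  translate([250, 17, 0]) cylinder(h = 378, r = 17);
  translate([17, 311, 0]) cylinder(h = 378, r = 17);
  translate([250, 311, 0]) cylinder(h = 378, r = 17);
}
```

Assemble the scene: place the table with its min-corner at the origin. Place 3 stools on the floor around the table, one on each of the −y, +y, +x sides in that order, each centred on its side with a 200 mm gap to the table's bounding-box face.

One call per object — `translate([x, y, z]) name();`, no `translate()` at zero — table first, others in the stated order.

table();
translate([633, -528, 0]) stool();
translate([633, 910, 0]) stool();
translate([1733, 191, 0]) stool();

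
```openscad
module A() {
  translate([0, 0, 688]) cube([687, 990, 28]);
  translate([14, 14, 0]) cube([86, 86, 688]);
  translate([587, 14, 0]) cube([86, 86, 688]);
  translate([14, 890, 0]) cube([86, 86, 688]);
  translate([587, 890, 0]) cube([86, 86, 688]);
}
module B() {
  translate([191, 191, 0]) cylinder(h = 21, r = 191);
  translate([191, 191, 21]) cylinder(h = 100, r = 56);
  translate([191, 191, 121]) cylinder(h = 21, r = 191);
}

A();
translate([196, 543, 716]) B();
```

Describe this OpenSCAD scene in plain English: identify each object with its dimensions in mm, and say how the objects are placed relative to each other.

A is a rectangular dining table. The top is 687×990×28 mm with its upper surface at z = 716 mm. It stands on four 86×86 mm square legs, each inset 14 mm from the nearest pair of top edges, running from the floor to the underside of the top.

B is a spool: two coaxial disc flanges of radius 191 mm and thickness 21 mm, joined by a core cylinder of radius 56 mm and height 100 mm. The lower flange rests on z = 0 and the three cylinders share a vertical axis.

The spool is on top of the table.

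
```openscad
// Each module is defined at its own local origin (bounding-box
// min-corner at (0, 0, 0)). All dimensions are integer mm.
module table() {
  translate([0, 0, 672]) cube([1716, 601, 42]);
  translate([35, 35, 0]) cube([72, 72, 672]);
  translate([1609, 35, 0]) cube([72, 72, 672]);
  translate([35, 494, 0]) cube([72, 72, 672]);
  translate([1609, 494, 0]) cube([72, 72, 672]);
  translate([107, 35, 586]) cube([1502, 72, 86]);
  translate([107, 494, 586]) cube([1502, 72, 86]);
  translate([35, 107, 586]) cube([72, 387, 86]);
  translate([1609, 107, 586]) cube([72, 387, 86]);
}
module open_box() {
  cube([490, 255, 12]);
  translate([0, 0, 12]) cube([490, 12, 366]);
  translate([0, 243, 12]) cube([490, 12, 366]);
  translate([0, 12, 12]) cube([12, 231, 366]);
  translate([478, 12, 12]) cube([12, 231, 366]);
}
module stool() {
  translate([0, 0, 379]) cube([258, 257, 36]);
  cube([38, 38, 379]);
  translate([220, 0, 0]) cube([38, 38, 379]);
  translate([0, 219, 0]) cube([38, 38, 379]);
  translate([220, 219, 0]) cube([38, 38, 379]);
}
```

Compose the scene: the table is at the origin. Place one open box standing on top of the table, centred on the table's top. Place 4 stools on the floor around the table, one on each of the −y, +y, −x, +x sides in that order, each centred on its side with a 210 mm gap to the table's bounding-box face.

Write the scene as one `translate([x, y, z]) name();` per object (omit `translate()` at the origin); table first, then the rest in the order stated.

table();
translate([613, 173, 714]) open_box();
translate([729, -467, 0]) stool();
translate([729, 811, 0]) stool();
translate([-468, 172, 0]) stool();
translate([1926, 172, 0]) stool();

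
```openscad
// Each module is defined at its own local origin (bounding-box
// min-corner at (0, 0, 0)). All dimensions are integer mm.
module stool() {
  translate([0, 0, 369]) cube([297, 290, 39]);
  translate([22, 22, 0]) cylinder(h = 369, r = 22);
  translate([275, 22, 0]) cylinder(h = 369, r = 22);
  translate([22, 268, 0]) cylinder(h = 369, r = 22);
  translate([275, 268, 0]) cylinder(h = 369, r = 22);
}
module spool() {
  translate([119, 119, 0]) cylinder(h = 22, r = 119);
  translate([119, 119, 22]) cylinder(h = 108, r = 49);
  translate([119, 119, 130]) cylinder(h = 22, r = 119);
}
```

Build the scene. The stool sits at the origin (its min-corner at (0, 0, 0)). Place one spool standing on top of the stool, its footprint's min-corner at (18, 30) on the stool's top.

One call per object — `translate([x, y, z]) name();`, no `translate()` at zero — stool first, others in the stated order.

stool();
translate([18, 30, 408]) spool();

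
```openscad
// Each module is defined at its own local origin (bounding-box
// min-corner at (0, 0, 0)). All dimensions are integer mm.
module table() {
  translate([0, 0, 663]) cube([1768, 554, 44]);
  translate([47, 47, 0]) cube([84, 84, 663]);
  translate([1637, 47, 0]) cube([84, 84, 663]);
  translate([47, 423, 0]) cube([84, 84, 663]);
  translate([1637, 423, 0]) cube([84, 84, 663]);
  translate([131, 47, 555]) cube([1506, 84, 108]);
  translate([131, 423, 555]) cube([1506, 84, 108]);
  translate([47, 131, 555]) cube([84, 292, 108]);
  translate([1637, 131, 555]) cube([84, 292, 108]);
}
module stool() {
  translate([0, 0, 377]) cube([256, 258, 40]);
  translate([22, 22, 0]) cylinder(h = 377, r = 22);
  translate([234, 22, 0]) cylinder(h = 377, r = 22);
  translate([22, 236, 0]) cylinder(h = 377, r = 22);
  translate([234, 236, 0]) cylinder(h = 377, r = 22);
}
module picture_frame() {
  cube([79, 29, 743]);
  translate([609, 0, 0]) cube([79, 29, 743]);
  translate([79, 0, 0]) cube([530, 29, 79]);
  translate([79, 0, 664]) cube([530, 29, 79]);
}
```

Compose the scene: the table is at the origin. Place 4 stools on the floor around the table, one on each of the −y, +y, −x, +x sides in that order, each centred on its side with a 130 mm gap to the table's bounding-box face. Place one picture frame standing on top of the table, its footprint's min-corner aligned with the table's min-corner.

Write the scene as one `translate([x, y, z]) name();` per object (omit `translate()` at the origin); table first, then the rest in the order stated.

table();
translate([756, -388, 0]) stool();
translate([756, 684, 0]) stool();
translate([-386, 148, 0]) stool();
translate([1898, 148, 0]) stool();
translate([0, 0, 707]) picture_frame();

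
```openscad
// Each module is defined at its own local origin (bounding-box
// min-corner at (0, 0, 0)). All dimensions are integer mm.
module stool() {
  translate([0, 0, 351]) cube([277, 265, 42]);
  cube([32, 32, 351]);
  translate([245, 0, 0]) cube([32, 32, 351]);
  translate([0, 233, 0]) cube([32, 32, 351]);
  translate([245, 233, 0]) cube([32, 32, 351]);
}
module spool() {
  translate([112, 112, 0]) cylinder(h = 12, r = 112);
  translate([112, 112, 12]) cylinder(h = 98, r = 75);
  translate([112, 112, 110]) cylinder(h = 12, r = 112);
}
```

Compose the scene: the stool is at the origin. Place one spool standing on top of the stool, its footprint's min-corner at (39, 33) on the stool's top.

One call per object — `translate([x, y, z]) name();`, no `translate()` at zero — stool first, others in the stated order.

stool();
translate([39, 33, 393]) spool();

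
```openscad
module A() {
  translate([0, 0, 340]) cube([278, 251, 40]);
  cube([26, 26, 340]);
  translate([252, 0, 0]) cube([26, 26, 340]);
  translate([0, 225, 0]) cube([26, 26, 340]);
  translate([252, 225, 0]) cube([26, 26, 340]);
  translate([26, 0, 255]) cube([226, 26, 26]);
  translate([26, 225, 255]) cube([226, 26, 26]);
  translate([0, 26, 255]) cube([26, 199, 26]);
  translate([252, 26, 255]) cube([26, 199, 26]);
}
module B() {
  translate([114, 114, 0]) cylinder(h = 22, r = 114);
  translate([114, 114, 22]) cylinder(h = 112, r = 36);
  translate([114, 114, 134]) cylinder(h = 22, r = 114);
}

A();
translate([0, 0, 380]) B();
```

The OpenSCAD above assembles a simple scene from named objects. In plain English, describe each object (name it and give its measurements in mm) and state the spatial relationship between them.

A is a four-legged stool. The seat is a 278×251×40 mm slab whose top surface is at z = 380 mm; four square legs, each 26×26 mm in cross-section, run from the floor (z = 0) to the underside of the seat, each flush with a corner of the seat. Four stretchers, 26 mm wide and 26 mm tall, connect adjacent legs with their undersides at z = 255 mm, each running between the inner faces of the legs it joins and aligned with the legs' outer faces on the other axis.

B is a spool: two coaxial disc flanges of radius 114 mm and thickness 22 mm, joined by a core cylinder of radius 36 mm and height 112 mm. The lower flange rests on z = 0 and the three cylinders share a vertical axis.

The spool is on top of the stool.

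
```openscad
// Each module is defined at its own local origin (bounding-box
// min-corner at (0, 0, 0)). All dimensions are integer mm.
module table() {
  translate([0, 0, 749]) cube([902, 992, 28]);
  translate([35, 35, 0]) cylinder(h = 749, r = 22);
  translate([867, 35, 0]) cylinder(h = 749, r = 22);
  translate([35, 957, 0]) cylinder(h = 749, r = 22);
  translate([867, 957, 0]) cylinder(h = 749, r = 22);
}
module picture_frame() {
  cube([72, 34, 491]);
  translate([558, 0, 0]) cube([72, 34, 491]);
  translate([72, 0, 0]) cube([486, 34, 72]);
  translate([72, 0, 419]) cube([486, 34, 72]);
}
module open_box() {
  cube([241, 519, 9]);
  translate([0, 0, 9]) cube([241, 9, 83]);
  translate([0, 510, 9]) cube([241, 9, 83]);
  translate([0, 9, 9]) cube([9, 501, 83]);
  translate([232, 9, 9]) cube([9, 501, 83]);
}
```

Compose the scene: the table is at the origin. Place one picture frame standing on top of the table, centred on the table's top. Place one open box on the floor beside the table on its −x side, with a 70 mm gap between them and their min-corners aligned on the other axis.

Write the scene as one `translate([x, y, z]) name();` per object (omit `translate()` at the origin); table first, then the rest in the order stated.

table();
translate([136, 479, 777]) picture_frame();
translate([-311, 0, 0]) open_box();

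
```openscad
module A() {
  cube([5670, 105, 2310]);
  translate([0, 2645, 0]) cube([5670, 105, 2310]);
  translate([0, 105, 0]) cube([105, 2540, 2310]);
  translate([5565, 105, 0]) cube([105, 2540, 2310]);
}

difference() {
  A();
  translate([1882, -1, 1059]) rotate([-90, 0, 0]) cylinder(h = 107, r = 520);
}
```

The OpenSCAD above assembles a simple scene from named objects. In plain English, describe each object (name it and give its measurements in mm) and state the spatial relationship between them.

A is the wall frame of a small rectangular building: four walls, each 2310 mm tall and 105 mm thick, enclosing a footprint 5670 mm (x) by 2750 mm (y) outside-to-outside, with no floor or roof. The front and back walls (the −y and +y sides) span the full width; the two side walls fit between them.

The house frame has a circular hole of radius 520 mm through its front wall, centred at (x = 1882, z = 1059).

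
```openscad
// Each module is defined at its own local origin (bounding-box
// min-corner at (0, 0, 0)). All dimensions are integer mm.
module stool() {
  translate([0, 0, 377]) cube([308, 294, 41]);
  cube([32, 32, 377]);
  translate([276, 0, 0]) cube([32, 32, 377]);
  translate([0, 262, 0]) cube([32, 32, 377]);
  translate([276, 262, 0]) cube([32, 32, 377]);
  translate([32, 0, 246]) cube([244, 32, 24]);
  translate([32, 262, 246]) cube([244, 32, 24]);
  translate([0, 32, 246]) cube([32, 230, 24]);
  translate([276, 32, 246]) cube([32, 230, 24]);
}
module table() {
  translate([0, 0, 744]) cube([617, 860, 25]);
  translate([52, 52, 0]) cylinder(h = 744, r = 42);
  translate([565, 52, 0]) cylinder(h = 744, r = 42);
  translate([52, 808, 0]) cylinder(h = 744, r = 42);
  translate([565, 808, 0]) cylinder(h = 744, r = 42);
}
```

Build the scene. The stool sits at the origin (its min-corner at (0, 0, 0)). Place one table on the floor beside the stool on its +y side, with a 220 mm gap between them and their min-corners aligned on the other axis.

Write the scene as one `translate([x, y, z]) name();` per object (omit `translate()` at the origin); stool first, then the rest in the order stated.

stool();
translate([0, 514, 0]) table();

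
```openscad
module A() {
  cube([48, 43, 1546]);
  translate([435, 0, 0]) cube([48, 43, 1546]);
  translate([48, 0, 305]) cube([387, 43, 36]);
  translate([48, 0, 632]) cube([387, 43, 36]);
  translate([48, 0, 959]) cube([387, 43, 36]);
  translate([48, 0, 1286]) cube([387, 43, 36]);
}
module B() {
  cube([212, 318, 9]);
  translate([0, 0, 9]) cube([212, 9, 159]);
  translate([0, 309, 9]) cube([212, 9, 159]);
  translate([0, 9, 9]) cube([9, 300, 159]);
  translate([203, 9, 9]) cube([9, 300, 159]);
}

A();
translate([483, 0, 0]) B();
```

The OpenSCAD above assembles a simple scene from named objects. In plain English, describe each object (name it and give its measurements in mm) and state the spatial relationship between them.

A is a wooden ladder with two side rails of 48×43 mm section and 1546 mm height, set 483 mm apart overall. Between them run 4 rectangular rungs (43 mm deep, 36 mm thick), front faces flush with the rails' −y face. The bottom of the first rung is 305 mm above the floor and each subsequent rung is 327 mm higher than the one below.

B is an open-topped rectangular box: outside dimensions 212×318×168 mm, with a uniform wall and base thickness of 9 mm. The base is a full 212×318 slab on the floor; four walls sit on top of the base. The front and back walls (the −y and +y sides) span the full width; the two side walls fit between them.

The open box is against the ladder's +x side, with their −y faces flush.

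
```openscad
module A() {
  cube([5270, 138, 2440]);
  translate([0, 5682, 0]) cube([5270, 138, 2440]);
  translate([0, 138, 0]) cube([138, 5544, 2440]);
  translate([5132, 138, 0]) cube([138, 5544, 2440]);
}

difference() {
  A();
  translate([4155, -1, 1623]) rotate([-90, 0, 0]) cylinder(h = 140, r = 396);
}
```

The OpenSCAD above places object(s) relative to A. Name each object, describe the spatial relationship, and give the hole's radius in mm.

The subtracted cylinder has r = 396 mm.

A is a house frame. The house frame has a circular hole through its front wall. The hole's radius is 396 mm.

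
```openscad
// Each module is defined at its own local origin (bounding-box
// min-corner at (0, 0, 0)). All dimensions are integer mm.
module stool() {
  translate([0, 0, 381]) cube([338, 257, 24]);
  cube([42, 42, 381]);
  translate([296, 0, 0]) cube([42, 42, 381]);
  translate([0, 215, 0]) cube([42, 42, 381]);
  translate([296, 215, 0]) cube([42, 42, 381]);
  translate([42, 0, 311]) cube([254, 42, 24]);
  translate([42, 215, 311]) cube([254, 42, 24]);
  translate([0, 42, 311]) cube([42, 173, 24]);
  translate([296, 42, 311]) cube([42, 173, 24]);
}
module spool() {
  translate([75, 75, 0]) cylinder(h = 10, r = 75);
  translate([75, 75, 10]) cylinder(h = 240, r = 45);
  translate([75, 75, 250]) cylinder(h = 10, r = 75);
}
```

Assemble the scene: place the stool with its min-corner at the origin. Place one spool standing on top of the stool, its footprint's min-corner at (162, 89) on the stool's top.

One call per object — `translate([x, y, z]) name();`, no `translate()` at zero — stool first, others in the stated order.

stool();
translate([162, 89, 405]) spool();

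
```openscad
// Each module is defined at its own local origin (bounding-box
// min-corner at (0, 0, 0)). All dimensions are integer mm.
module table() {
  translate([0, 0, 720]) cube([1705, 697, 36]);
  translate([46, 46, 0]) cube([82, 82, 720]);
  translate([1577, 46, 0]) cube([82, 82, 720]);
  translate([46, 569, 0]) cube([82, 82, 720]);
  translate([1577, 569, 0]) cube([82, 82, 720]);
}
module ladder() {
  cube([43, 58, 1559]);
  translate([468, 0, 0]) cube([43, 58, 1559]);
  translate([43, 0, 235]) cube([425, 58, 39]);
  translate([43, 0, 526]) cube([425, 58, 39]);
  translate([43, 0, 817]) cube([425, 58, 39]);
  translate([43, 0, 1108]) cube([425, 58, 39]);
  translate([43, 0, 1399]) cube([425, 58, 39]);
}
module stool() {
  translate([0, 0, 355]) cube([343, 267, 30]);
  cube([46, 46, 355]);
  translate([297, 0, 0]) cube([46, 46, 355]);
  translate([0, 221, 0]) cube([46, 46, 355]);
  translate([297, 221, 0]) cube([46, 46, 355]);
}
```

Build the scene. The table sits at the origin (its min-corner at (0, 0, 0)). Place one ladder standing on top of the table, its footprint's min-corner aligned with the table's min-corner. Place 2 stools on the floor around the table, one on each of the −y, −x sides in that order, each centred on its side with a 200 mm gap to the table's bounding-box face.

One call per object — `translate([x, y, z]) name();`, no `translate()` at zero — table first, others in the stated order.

table();
translate([0, 0, 756]) ladder();
translate([681, -467, 0]) stool();
translate([-543, 215, 0]) stool();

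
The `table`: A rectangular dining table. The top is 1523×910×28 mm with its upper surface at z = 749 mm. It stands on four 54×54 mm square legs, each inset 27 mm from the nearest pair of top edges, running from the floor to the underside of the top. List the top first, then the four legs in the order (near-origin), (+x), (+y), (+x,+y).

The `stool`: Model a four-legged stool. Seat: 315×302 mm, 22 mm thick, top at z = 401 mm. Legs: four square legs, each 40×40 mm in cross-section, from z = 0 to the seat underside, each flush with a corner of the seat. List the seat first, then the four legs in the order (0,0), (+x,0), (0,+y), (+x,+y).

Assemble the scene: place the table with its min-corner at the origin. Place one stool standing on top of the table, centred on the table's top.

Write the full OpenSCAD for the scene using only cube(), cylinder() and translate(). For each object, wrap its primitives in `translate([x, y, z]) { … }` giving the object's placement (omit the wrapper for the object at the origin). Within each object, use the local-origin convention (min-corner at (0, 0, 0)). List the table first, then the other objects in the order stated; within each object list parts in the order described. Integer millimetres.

translate([0, 0, 721]) cube([1523, 910, 28]);
translate([27, 27, 0]) cube([54, 54, 721]);
translate([1442, 27, 0]) cube([54, 54, 721]);
translate([27, 829, 0]) cube([54, 54, 721]);
translate([1442, 829, 0]) cube([54, 54, 721]);
translate([604, 304, 749]) {
  translate([0, 0, 379]) cube([315, 302, 22]);
  cube([40, 40, 379]);
  translate([275, 0, 0]) cube([40, 40, 379]);
  translate([0, 262, 0]) cube([40, 40, 379]);
  translate([275, 262, 0]) cube([40, 40, 379]);
}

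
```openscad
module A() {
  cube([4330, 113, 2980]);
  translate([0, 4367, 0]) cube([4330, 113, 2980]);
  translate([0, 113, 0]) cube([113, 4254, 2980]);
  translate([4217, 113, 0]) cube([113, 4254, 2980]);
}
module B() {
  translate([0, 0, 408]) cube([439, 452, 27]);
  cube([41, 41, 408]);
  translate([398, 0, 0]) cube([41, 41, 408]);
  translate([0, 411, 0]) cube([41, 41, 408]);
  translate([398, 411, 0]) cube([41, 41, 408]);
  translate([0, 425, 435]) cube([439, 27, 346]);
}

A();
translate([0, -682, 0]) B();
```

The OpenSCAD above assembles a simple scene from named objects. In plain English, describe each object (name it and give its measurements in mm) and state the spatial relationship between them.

A is the wall frame of a small rectangular building: four walls, each 2980 mm tall and 113 mm thick, enclosing a footprint 4330 mm (x) by 4480 mm (y) outside-to-outside, with no floor or roof. The front and back walls (the −y and +y sides) span the full width; the two side walls fit between them.

B is a chair. The seat is a 439×452×27 mm slab with its top at z = 435 mm, on four 41×41 mm corner legs (flush with the seat edges, standing on z = 0). A flat backrest 27 mm thick, 346 mm tall, spans the full seat width and rises from the seat top along its +y edge, rear face flush with the rear of the seat.

The chair is on the floor beside the house frame on its −y side.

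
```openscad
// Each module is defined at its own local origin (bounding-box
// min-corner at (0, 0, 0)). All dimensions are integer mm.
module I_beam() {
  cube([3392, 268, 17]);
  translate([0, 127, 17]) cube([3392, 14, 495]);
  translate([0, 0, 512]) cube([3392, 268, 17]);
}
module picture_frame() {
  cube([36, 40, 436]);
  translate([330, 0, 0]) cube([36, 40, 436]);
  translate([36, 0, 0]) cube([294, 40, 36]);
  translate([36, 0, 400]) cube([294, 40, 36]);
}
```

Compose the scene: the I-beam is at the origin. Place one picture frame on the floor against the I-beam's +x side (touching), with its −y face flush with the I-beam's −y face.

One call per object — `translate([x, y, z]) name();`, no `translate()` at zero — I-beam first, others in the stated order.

I_beam();
translate([3392, 0, 0]) picture_frame();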